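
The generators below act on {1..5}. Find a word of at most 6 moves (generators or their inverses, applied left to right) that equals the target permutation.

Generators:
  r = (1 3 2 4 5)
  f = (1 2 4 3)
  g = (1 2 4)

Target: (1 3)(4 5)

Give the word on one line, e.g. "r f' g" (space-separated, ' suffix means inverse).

  after r': (1 5 4 2 3)
  after f': (1 5 2 4)
  after r': (1 4 5 3)
  after g: (2 4 5 3)
  after f': (1 3)(4 5)

r' f' r' g f'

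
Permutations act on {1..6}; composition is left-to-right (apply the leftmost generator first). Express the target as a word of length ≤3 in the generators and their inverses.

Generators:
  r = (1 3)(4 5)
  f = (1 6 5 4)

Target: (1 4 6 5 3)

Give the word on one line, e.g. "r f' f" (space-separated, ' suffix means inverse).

  after f: (1 6 5 4)
  after f: (1 5)(4 6)
  after r': (1 4 6 5 3)

f f r'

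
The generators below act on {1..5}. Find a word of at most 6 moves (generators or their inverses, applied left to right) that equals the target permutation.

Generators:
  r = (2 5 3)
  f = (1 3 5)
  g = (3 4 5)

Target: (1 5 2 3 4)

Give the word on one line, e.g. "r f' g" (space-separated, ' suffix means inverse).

  after f: (1 3 5)
  after g': (1 5)(3 4)
  after f': (1 3 4)
  after r': (1 5 2 3 4)

f g' f' r'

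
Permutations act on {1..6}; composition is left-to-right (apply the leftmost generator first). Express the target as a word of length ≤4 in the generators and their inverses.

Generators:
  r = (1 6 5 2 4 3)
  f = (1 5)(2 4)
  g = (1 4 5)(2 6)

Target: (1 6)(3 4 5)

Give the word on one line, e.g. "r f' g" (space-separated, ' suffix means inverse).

  after f': (1 5)(2 4)
  after r': (1 6)(3 4 5)
  after f: (1 6 5 3 2 4)
  after f: (1 6)(3 4 5)

f' r' f f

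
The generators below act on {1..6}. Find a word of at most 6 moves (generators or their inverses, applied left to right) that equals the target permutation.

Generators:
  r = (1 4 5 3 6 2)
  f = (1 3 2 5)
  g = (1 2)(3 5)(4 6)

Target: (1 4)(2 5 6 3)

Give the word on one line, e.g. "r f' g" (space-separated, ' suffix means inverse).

f' r' g g

  after f': (1 5 2 3)
  after r': (1 4)(2 5 6 3)
  after g: (1 6 5 4 2 3)
  after g: (1 4)(2 5 6 3)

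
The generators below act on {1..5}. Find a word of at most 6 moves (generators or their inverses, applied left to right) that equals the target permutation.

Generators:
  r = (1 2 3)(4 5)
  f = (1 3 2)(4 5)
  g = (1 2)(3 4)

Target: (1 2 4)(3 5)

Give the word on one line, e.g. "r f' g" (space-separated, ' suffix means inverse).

g' r' g f' r'

  after g': (1 2)(3 4)
  after r': (2 3 5 4)
  after g: (1 2 4)(3 5)
  after f': (1 3 4 2 5)
  after r': (1 2 4)(3 5)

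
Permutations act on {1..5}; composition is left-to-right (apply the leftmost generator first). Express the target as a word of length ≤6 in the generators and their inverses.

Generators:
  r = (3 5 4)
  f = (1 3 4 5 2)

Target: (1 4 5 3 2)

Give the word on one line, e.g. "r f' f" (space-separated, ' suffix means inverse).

r f r r

  after r: (3 5 4)
  after f: (1 3 2)
  after r: (1 5 4 3 2)
  after r: (1 4 5 3 2)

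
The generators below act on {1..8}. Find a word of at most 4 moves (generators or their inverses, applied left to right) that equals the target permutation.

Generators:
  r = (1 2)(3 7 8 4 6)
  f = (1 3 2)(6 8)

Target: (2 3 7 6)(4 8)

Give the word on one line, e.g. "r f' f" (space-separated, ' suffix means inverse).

r f

  after r: (1 2)(3 7 8 4 6)
  after f: (2 3 7 6)(4 8)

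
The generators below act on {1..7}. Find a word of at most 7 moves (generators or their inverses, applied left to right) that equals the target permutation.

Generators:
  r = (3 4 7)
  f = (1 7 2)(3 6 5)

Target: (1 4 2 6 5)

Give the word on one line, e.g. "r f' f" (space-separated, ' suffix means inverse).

f' r f' r' f'

  after f': (1 2 7)(3 5 6)
  after r: (1 2 3 5 6 4 7)
  after f': (1 7 2 5 3 6 4)
  after r': (1 4)(2 5 7)(3 6)
  after f': (1 4 2 6 5)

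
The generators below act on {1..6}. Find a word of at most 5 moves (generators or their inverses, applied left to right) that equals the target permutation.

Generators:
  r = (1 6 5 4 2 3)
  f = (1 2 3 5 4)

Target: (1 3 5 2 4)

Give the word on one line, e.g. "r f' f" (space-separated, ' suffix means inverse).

r' f r' r' r'

  after r': (1 3 2 4 5 6)
  after f: (1 5 6 2)
  after r': (1 6 4 5)(2 3)
  after r': (3 4 6 5)
  after r': (1 3 5 2 4)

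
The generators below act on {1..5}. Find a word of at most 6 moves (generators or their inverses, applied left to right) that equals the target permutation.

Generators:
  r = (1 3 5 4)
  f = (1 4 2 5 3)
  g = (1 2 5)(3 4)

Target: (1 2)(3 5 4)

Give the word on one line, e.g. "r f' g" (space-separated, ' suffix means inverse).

f r g r'

  after f: (1 4 2 5 3)
  after r: (2 4)
  after g: (1 2 3 4 5)
  after r': (1 2)(3 5 4)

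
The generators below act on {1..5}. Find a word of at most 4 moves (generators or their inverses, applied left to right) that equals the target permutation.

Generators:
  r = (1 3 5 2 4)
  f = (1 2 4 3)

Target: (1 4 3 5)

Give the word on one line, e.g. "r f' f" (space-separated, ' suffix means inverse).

r f f f

  after r: (1 3 5 2 4)
  after f: (2 3 5 4)
  after f: (1 2)(3 5)
  after f: (1 4 3 5)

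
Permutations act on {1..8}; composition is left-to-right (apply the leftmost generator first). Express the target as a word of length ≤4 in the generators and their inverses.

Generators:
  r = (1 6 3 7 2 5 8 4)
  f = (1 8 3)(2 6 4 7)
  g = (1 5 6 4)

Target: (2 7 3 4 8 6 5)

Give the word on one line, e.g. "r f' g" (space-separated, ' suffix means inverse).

  after r': (1 4 8 5 2 7 3 6)
  after g: (2 7 3 4 8 6 5)

r' g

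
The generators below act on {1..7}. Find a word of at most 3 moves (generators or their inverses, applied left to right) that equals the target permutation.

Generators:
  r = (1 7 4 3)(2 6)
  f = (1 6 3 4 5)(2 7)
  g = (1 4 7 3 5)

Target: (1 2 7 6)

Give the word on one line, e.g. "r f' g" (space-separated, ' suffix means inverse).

  after f: (1 6 3 4 5)(2 7)
  after g': (1 6 7 2 4 3)
  after r': (1 2 7 6)

f g' r'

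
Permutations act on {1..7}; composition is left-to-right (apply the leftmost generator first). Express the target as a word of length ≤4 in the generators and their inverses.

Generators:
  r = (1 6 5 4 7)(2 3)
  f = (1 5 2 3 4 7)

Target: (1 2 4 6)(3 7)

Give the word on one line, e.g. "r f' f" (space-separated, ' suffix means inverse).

f' f' f' r'

  after f': (1 7 4 3 2 5)
  after f': (1 4 2)(3 5 7)
  after f': (1 3)(2 7)(4 5)
  after r': (1 2 4 6)(3 7)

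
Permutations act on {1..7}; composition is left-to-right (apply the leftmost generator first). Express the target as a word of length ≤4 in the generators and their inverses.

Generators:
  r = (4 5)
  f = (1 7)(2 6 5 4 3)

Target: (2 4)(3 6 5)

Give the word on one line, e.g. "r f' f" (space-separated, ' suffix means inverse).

f f r

  after f: (1 7)(2 6 5 4 3)
  after f: (2 5 3 6 4)
  after r: (2 4)(3 6 5)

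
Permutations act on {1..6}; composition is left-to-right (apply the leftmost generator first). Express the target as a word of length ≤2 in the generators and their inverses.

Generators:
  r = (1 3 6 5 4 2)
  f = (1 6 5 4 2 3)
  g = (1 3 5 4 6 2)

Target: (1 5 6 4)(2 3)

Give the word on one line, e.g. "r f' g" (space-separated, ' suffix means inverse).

r g

  after r: (1 3 6 5 4 2)
  after g: (1 5 6 4)(2 3)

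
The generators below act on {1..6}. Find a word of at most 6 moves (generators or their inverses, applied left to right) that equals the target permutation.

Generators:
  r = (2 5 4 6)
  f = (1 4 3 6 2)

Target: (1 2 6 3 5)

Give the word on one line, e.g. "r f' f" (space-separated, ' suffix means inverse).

f' f' r f' r

  after f': (1 2 6 3 4)
  after f': (1 6 4 2 3)
  after r: (1 2 3)(4 5)
  after f': (1 6 3 2 4 5)
  after r: (1 2 6 3 5)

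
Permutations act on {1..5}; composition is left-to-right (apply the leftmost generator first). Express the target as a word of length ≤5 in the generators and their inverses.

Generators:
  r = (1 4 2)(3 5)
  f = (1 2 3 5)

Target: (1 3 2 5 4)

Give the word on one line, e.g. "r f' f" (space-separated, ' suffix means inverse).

  after f': (1 5 3 2)
  after r': (1 3 4)
  after f: (1 5)(2 3 4)
  after r: (1 3 2 5 4)

f' r' f r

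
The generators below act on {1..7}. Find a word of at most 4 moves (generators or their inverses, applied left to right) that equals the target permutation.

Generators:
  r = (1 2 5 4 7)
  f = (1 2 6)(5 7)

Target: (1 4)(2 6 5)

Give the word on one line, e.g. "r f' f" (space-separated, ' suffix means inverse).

f r r

  after f: (1 2 6)(5 7)
  after r: (1 5)(2 6)(4 7)
  after r: (1 4)(2 6 5)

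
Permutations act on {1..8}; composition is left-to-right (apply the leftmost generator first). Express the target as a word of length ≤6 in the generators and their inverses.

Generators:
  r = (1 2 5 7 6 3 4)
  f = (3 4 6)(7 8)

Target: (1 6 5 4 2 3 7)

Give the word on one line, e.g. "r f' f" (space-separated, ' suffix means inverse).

  after f': (3 6 4)(7 8)
  after f': (3 4 6)
  after r': (1 4 7 5 2)
  after r': (1 3 6 7 2 4 5)
  after r': (1 6 5 4 2 3 7)

f' f' r' r' r'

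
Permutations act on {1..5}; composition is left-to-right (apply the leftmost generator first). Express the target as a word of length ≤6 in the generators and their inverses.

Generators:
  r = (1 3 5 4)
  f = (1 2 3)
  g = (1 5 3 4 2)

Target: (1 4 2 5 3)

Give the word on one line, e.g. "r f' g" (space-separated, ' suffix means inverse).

  after r': (1 4 5 3)
  after f: (1 4 5)(2 3)
  after g: (1 2 4 3)
  after f': (2 4)
  after r': (1 4 2 5 3)

r' f g f' r'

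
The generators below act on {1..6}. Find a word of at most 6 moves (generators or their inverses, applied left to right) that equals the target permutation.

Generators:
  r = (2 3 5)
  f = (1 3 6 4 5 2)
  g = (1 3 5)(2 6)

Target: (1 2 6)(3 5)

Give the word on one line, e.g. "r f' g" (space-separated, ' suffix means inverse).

g r r g' g'

  after g: (1 3 5)(2 6)
  after r: (1 5)(2 6 3)
  after r: (1 2 6 5)
  after g': (1 6 3)
  after g': (1 2 6)(3 5)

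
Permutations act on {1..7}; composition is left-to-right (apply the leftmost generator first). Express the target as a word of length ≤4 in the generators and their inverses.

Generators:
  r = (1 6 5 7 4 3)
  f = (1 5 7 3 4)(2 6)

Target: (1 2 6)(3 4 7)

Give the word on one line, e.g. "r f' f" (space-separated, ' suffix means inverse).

r f'

  after r: (1 6 5 7 4 3)
  after f': (1 2 6)(3 4 7)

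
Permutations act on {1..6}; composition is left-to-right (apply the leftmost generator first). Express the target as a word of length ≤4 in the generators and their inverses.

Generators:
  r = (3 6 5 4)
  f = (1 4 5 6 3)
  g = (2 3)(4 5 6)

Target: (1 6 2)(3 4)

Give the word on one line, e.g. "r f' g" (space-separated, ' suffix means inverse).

f g f

  after f: (1 4 5 6 3)
  after g: (1 5 4 6 2 3)
  after f: (1 6 2)(3 4)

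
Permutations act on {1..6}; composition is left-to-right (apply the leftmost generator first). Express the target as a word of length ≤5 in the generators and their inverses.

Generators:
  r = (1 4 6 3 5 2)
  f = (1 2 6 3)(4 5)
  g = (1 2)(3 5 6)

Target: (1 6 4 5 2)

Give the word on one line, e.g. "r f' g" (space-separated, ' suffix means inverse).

g' g' r f g

  after g': (1 2)(3 6 5)
  after g': (3 5 6)
  after r: (1 4 6 5 3 2)
  after f: (1 5)(3 6 4)
  after g: (1 6 4 5 2)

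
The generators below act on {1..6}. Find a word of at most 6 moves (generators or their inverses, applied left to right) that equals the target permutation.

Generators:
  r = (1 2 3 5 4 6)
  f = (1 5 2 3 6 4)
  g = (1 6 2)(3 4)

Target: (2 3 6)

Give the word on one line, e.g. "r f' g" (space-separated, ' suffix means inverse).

f r r g'

  after f: (1 5 2 3 6 4)
  after r: (1 4 2 5 3)
  after r: (1 6)(2 4 3)
  after g': (2 3 6)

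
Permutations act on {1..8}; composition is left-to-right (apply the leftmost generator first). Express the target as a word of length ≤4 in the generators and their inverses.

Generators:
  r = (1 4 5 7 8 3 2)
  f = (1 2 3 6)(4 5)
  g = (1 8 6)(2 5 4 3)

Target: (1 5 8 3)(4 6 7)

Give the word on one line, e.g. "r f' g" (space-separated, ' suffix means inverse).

f g r' f'

  after f: (1 2 3 6)(4 5)
  after g: (1 5 3)(6 8)
  after r': (1 4)(2 3)(5 8 6 7)
  after f': (1 5 8 3)(4 6 7)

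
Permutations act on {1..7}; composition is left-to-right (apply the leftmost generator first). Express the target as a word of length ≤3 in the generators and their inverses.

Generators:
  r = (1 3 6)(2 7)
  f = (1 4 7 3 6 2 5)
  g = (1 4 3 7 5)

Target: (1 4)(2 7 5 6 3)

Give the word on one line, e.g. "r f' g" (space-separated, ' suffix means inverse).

  after g: (1 4 3 7 5)
  after r': (1 4)(2 7 5 6 3)

g r'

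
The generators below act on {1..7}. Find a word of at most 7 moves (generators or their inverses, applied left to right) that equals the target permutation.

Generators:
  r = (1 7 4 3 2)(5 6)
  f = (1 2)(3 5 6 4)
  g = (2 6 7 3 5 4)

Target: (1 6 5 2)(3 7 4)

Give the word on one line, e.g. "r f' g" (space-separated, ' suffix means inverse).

  after g': (2 4 5 3 7 6)
  after r': (1 2 7 5 4 6 3)
  after g': (1 4 2 6 7 3)
  after g': (1 5 3)
  after r: (1 6 5 2)(3 7 4)

g' r' g' g' r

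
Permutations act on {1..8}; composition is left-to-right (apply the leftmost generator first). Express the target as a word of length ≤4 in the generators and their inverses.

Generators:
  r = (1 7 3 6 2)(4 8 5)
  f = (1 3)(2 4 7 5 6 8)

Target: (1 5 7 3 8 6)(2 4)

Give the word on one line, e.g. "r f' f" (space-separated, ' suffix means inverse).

  after r': (1 2 6 3 7)(4 5 8)
  after f: (1 4 6)(2 8 7 3 5)
  after f: (1 7)(3 6)(4 8 5)
  after f: (1 5 7 3 8 6)(2 4)

r' f f f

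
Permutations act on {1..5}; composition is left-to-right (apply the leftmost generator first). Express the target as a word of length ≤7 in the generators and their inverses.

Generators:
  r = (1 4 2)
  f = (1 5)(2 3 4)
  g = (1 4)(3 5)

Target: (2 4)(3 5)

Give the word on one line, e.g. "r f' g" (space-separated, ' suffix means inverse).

  after f: (1 5)(2 3 4)
  after g': (1 3)(2 5 4)
  after r: (1 3 4)(2 5)
  after g: (1 5 2 3)
  after f: (2 4)(3 5)

f g' r g f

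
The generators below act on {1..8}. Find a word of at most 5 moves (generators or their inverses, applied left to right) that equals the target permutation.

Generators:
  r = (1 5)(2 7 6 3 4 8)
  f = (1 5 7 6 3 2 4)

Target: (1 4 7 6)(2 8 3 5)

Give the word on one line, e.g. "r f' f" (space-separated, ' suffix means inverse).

  after r': (1 5)(2 8 4 3 6 7)
  after f': (2 8)(3 7)(4 6 5)
  after f': (1 4 7 6)(2 8 3 5)

r' f' f'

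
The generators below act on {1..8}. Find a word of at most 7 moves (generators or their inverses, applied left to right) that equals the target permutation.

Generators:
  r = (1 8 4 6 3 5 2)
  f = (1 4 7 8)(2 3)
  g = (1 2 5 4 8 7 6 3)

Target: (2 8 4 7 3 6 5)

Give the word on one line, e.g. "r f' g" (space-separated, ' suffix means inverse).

f r g f g'

  after f: (1 4 7 8)(2 3)
  after r: (1 6 3)(2 5)(4 7)
  after g: (1 3 2 4 6)(7 8)
  after f: (1 2 7)(4 6)
  after g': (2 8 4 7 3 6 5)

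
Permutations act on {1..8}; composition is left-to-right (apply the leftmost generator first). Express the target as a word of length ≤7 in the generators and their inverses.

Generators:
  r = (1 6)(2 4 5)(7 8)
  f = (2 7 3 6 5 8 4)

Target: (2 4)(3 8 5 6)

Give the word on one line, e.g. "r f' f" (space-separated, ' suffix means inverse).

  after f': (2 4 8 5 6 3 7)
  after f': (2 8 6 7 4 5 3)
  after r: (1 6 8)(2 7 5 3 4)
  after r: (2 8 6 7)(3 5)
  after f: (2 4)(3 8 5 6)

f' f' r r f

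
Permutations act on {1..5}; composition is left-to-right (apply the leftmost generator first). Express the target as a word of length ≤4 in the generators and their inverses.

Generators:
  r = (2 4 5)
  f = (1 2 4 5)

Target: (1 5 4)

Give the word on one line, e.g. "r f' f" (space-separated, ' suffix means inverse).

f f r

  after f: (1 2 4 5)
  after f: (1 4)(2 5)
  after r: (1 5 4)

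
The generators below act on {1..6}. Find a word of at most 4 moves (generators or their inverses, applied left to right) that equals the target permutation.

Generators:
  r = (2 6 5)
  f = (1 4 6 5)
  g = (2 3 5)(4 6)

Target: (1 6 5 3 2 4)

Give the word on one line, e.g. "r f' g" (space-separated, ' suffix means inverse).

  after g': (2 5 3)(4 6)
  after f: (1 4 5 3 2)
  after f: (1 6 5 3 2 4)

g' f f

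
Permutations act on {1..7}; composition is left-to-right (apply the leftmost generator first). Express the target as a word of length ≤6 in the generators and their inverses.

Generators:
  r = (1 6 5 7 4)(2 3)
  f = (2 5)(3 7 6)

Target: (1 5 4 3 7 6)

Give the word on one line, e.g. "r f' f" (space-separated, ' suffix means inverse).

f' r f r f

  after f': (2 5)(3 6 7)
  after r: (1 6 4)(2 7)(3 5)
  after f: (1 3 2 6 4)(5 7)
  after r: (1 2 5 4 6)
  after f: (1 5 4 3 7 6)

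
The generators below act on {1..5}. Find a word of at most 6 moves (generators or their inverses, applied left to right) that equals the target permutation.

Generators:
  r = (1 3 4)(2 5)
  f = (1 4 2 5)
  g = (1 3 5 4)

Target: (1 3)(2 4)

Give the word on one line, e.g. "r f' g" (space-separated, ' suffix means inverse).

f' g g r

  after f': (1 5 2 4)
  after g: (1 4 3 5 2)
  after g: (2 3 4 5)
  after r: (1 3)(2 4)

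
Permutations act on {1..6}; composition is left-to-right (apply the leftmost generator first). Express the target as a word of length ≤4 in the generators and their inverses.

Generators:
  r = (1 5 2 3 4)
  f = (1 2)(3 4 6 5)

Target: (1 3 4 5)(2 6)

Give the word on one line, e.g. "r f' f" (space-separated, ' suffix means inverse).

f r' f

  after f: (1 2)(3 4 6 5)
  after r': (1 5 2 4 6)
  after f: (1 3 4 5)(2 6)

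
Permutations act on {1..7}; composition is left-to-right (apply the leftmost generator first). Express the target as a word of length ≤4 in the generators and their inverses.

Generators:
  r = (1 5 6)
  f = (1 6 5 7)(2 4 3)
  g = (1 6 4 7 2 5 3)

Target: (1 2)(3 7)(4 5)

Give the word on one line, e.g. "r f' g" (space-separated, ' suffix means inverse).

  after g': (1 3 5 2 7 4 6)
  after f: (1 2)(3 7)(4 5)

g' f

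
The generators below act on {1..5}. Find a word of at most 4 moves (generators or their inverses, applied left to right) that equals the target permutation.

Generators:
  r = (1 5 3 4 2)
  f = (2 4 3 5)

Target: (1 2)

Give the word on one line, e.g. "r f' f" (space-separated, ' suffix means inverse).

  after r: (1 5 3 4 2)
  after f: (1 2)

r f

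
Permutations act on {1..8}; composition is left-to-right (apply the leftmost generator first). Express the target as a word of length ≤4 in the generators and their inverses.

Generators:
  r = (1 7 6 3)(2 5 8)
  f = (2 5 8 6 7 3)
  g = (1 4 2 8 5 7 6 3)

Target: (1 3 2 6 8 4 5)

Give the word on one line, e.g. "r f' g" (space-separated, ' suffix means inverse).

  after f': (2 3 7 6 8 5)
  after g': (1 3 5 4)(2 6)
  after r: (2 3 8)(4 7 6 5)
  after g': (1 3 2 6 8 4 5)

f' g' r g'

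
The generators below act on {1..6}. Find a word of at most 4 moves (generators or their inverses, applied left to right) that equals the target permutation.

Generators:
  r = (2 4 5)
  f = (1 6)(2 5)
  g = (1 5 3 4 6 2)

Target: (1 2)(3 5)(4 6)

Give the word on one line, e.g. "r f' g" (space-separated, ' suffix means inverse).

  after g: (1 5 3 4 6 2)
  after r: (1 2)(3 5)(4 6)
  after f: (1 5 3 2 6 4)
  after f: (1 2)(3 5)(4 6)

g r f f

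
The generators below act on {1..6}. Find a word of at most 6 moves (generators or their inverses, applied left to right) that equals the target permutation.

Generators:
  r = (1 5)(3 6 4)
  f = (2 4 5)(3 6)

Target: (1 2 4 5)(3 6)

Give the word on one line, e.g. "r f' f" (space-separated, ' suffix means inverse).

r r r f

  after r: (1 5)(3 6 4)
  after r: (3 4 6)
  after r: (1 5)
  after f: (1 2 4 5)(3 6)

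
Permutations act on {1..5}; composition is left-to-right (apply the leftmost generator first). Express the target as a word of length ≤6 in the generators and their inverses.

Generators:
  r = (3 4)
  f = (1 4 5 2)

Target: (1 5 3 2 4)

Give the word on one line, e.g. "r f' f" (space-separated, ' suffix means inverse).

r' f' r f'

  after r': (3 4)
  after f': (1 2 5 4 3)
  after r: (1 2 5 3)
  after f': (1 5 3 2 4)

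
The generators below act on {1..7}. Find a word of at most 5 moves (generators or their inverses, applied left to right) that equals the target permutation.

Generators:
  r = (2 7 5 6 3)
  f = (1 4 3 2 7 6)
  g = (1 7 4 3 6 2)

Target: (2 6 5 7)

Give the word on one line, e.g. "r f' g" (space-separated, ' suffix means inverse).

  after r: (2 7 5 6 3)
  after f': (1 6 4)(5 7)
  after g': (1 3 4 2 6 7 5)
  after r: (1 2 3 4 7 6 5)
  after g: (2 6 5 7)

r f' g' r g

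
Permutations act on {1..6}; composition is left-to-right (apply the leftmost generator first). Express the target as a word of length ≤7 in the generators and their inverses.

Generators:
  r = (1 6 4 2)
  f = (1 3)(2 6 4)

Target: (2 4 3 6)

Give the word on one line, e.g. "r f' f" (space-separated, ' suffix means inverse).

  after f': (1 3)(2 4 6)
  after f': (2 6 4)
  after r: (1 6 2 4)
  after f': (1 2 6 4 3)
  after r: (2 4 3 6)

f' f' r f' r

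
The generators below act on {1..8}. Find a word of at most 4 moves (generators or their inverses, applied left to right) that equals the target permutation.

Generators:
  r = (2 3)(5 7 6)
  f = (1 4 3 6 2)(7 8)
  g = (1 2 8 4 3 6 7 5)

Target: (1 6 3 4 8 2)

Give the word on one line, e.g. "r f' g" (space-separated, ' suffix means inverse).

g' r r

  after g': (1 5 7 6 3 4 8 2)
  after r: (1 7 5 6 2)(3 4 8)
  after r: (1 6 3 4 8 2)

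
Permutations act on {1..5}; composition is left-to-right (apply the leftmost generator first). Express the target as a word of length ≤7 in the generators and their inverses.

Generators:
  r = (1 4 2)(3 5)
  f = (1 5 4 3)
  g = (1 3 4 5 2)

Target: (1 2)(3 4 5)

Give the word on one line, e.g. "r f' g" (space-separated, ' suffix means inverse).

  after r': (1 2 4)(3 5)
  after g': (1 5)(2 3 4)
  after r': (1 3)(2 5)
  after g': (2 4 3)
  after r': (1 2)(3 4 5)

r' g' r' g' r'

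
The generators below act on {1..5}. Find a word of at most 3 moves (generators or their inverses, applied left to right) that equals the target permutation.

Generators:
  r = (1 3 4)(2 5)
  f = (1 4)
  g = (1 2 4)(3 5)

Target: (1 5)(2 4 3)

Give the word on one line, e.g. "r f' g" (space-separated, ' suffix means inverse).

  after g: (1 2 4)(3 5)
  after r: (1 5 4 3 2)
  after f: (1 5)(2 4 3)

g r f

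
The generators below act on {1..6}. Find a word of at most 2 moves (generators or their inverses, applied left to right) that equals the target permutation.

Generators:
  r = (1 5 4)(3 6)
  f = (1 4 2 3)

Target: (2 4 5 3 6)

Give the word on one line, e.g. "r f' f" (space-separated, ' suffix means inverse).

r' f'

  after r': (1 4 5)(3 6)
  after f': (2 4 5 3 6)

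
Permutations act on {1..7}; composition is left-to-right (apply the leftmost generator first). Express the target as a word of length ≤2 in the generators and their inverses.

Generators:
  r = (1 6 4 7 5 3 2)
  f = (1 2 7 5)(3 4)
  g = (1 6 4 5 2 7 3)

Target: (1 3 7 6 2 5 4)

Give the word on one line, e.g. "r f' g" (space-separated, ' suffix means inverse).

  after r': (1 2 3 5 7 4 6)
  after r': (1 3 7 6 2 5 4)

r' r'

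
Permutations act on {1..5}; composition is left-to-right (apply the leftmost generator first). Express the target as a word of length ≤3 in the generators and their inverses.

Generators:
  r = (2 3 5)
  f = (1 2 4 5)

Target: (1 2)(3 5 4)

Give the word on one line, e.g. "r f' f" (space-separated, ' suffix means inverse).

  after f': (1 5 4 2)
  after r': (1 3 2)(4 5)
  after r': (1 2)(3 5 4)

f' r' r'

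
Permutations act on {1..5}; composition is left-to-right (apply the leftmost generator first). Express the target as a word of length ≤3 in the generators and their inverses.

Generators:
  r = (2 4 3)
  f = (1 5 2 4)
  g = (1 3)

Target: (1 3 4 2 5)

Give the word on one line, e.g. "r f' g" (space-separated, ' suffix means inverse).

g f'

  after g: (1 3)
  after f': (1 3 4 2 5)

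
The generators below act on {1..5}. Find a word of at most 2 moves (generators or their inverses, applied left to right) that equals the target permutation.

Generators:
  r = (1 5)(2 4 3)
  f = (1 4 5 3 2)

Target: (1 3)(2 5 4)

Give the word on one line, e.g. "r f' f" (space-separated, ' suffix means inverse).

r f

  after r: (1 5)(2 4 3)
  after f: (1 3)(2 5 4)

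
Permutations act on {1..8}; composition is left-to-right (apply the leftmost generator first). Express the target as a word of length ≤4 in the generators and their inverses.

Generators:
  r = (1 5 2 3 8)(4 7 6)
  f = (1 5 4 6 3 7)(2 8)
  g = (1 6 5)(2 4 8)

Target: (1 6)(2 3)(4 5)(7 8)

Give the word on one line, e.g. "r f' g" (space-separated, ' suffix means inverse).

f' g r

  after f': (1 7 3 6 4 5)(2 8)
  after g: (1 7 3 5 6 8 4)
  after r: (1 6)(2 3)(4 5)(7 8)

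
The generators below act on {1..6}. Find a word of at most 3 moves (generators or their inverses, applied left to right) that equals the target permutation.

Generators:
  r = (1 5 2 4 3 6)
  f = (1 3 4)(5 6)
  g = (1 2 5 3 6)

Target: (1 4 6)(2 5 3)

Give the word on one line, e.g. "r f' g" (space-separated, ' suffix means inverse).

  after f: (1 3 4)(5 6)
  after f: (1 4 3)
  after g: (1 4 6)(2 5 3)

f f g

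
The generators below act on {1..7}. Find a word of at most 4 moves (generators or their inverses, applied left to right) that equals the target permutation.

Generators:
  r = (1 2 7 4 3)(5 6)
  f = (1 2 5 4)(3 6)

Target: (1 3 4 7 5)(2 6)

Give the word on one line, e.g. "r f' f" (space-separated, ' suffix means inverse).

f f r f'

  after f: (1 2 5 4)(3 6)
  after f: (1 5)(2 4)
  after r: (1 6 5 2 3)(4 7)
  after f': (1 3 4 7 5)(2 6)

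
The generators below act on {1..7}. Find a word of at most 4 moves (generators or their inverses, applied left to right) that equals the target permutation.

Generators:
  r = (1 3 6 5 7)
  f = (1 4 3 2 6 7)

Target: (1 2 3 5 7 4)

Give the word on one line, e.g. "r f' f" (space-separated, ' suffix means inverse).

  after r: (1 3 6 5 7)
  after f: (1 2 6 5)(3 7 4)
  after r': (1 2 3 5 7 4)

r f r'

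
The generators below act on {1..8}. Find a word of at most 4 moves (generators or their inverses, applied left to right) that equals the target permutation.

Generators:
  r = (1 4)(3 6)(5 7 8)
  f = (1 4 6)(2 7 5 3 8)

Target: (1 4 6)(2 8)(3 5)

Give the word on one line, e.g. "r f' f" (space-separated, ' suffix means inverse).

f r' r'

  after f: (1 4 6)(2 7 5 3 8)
  after r': (2 5 6 4 3 7 8)
  after r': (1 4 6)(2 8)(3 5)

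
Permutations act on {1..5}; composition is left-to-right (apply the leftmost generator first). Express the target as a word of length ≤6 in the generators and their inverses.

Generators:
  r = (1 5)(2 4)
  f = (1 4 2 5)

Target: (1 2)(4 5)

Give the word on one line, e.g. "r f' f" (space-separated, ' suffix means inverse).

f' f' r' r'

  after f': (1 5 2 4)
  after f': (1 2)(4 5)
  after r': (1 4)(2 5)
  after r': (1 2)(4 5)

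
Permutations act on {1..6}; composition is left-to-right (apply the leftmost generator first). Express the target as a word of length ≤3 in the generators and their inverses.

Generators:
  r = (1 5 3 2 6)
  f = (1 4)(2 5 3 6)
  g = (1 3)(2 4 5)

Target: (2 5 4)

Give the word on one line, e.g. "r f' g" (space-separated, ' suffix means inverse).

  after g: (1 3)(2 4 5)
  after g: (2 5 4)

g g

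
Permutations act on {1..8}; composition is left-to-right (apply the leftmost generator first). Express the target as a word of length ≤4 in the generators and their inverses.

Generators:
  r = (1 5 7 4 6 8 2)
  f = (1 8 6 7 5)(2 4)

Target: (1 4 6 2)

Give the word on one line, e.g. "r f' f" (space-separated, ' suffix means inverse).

r' f'

  after r': (1 2 8 6 4 7 5)
  after f': (1 4 6 2)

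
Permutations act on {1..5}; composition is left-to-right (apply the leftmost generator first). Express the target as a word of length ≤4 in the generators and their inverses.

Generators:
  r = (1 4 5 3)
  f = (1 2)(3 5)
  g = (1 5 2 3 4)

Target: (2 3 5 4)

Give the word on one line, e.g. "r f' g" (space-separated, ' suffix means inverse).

r g

  after r: (1 4 5 3)
  after g: (2 3 5 4)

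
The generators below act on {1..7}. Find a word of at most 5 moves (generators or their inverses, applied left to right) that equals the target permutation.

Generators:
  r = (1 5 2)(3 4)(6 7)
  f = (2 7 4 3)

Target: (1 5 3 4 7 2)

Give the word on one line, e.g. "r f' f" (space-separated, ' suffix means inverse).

  after r: (1 5 2)(3 4)(6 7)
  after r: (1 2 5)
  after r: (3 4)(6 7)
  after r: (1 5 2)
  after f': (1 5 3 4 7 2)

r r r r f'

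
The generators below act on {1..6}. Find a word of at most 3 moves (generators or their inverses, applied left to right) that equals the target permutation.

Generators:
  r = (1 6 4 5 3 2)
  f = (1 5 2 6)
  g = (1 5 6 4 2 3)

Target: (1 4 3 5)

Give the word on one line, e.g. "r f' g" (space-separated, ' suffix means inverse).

f g g

  after f: (1 5 2 6)
  after g: (1 6 5 3)(2 4)
  after g: (1 4 3 5)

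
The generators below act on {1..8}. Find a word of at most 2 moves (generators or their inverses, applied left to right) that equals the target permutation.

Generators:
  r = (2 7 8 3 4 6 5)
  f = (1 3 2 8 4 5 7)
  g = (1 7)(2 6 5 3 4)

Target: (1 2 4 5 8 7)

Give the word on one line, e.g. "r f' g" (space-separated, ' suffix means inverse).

g r'

  after g: (1 7)(2 6 5 3 4)
  after r': (1 2 4 5 8 7)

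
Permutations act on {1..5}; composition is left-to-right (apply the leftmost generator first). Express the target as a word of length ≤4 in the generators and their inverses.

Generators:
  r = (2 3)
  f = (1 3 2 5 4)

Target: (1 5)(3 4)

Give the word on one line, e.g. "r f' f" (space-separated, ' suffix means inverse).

r' f r f

  after r': (2 3)
  after f: (1 3 5 4)
  after r: (1 2 3 5 4)
  after f: (1 5)(3 4)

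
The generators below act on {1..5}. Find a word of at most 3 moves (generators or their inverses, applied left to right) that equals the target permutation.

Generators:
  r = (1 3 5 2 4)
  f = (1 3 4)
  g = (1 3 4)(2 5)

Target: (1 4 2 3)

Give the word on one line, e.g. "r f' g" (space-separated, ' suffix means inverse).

f' r g'

  after f': (1 4 3)
  after r: (2 4 5)
  after g': (1 4 2 3)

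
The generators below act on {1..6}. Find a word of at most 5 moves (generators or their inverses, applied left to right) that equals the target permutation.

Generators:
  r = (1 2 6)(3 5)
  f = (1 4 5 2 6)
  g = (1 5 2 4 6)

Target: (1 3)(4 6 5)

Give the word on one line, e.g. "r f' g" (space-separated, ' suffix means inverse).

  after g: (1 5 2 4 6)
  after r: (1 3 5 6 2 4)
  after g': (1 3)(4 6 5)

g r g'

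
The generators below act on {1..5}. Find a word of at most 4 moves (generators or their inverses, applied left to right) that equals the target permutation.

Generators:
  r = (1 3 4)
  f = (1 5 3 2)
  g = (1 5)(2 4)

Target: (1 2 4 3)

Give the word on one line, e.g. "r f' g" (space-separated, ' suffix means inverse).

  after r: (1 3 4)
  after g: (1 3 2 4 5)
  after f: (1 2 4 3)

r g f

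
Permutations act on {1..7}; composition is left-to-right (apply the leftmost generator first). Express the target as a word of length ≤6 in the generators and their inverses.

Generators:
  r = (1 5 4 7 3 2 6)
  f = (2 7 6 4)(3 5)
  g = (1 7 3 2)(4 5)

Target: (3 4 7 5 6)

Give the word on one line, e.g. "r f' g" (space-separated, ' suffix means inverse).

r f' g g

  after r: (1 5 4 7 3 2 6)
  after f': (1 3 4 2 7 5 6)
  after g: (1 2 3 5 6 7 4)
  after g: (3 4 7 5 6)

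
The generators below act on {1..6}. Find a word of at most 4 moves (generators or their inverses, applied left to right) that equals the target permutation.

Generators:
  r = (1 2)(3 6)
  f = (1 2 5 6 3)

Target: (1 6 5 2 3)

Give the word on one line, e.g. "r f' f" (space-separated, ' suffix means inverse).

r f' f' r

  after r: (1 2)(3 6)
  after f': (2 3 5)
  after f': (1 3 2 6 5)
  after r: (1 6 5 2 3)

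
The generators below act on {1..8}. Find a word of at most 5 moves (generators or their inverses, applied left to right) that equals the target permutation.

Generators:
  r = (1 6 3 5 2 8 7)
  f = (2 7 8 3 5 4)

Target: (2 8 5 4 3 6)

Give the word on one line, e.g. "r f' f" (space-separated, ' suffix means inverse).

r f' r'

  after r: (1 6 3 5 2 8 7)
  after f': (1 6 8 2 7)(4 5)
  after r': (2 8 5 4 3 6)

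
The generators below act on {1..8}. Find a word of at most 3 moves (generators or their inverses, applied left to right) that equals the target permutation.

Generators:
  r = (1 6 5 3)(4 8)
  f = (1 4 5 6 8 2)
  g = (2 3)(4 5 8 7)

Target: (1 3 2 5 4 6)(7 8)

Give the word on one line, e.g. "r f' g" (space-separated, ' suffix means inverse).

  after g: (2 3)(4 5 8 7)
  after r': (1 3 2 5 4 6)(7 8)

g r'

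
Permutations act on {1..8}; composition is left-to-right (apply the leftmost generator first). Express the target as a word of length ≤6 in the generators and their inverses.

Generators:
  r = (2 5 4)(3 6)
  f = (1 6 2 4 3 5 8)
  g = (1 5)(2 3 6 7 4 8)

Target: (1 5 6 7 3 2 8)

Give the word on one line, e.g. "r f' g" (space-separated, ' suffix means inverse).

  after r': (2 4 5)(3 6)
  after f': (1 8 5 6 4 3)
  after g': (1 4 2 8)(3 5)(6 7)
  after r': (1 5 6 7 3 2 8)

r' f' g' r'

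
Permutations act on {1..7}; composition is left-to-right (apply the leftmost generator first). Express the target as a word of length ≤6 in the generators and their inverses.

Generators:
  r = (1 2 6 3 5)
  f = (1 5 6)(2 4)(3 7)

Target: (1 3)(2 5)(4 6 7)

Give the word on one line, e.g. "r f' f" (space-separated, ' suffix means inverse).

f' r f' r f'

  after f': (1 6 5)(2 4)(3 7)
  after r: (1 3 7 5 2 4 6)
  after f': (1 7)(4 5)
  after r: (1 7 2 6 3 5 4)
  after f': (1 3)(2 5)(4 6 7)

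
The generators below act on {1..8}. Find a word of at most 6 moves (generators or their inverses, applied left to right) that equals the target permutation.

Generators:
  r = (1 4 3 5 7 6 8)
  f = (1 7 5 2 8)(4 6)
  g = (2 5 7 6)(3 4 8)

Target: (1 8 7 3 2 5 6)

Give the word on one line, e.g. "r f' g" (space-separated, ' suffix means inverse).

  after g: (2 5 7 6)(3 4 8)
  after f: (1 7 4)(3 6 8)
  after g': (1 5 2 6 4)(3 7)
  after r': (1 3 5 2 7 4 8 6)
  after g': (1 8 7 3 2 5 6)

g f g' r' g'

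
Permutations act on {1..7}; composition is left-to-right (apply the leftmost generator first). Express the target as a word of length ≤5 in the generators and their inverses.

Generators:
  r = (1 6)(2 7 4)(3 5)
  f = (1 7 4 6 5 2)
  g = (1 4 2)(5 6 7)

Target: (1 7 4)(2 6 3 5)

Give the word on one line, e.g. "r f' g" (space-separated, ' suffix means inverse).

  after f: (1 7 4 6 5 2)
  after r: (1 4)(2 6 3 5 7)
  after r: (1 2)(4 6 5)
  after r: (1 7 4)(2 6 3 5)

f r r r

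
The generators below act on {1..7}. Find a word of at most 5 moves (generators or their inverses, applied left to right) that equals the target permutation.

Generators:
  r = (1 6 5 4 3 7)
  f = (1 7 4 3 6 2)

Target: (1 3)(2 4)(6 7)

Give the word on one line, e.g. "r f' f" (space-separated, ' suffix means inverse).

f' f' f'

  after f': (1 2 6 3 4 7)
  after f': (1 6 4)(2 3 7)
  after f': (1 3)(2 4)(6 7)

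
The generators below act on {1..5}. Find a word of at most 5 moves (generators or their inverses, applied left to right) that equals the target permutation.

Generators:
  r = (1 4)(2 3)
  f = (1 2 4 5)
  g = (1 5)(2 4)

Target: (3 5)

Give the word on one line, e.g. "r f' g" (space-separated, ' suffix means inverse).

f f r' f' g'

  after f: (1 2 4 5)
  after f: (1 4)(2 5)
  after r': (2 5 3)
  after f': (1 5 3)(2 4)
  after g': (3 5)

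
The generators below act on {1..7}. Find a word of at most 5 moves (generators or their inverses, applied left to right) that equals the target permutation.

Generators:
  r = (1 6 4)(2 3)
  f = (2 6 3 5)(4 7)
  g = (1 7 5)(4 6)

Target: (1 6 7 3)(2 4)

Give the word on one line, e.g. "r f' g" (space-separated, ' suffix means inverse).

  after f: (2 6 3 5)(4 7)
  after f: (2 3)(5 6)
  after g: (1 7 5 4 6)(2 3)
  after f': (1 4 2 6)(3 5 7)
  after g: (1 6 7 3)(2 4)

f f g f' g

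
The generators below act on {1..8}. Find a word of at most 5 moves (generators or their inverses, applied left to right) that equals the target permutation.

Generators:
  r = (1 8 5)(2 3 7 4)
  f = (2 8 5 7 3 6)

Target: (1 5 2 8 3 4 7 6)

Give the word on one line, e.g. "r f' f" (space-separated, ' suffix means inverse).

  after f: (2 8 5 7 3 6)
  after f: (2 5 3)(6 8 7)
  after r': (1 5 2 8 3 4 7 6)

f f r'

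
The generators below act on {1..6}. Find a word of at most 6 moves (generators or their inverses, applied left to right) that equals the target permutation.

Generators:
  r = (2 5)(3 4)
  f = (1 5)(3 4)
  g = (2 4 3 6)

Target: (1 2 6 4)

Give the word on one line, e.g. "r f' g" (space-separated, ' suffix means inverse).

g' f r f

  after g': (2 6 3 4)
  after f: (1 5)(2 6 4)
  after r: (1 2 6 3 4 5)
  after f: (1 2 6 4)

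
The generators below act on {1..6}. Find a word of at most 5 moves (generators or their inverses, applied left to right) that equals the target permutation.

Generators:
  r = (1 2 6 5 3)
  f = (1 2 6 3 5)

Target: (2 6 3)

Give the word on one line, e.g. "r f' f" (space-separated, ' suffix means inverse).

  after r': (1 3 5 6 2)
  after f: (1 5 3)
  after r': (1 6 2)
  after f': (1 2 5 3 6)
  after r': (2 6 3)

r' f r' f' r'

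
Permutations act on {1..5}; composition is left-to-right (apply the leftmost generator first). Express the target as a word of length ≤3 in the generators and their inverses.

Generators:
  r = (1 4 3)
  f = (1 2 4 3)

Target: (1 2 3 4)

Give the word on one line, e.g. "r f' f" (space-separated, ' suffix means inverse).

  after f: (1 2 4 3)
  after r': (1 2)
  after r': (1 2 3 4)

f r' r'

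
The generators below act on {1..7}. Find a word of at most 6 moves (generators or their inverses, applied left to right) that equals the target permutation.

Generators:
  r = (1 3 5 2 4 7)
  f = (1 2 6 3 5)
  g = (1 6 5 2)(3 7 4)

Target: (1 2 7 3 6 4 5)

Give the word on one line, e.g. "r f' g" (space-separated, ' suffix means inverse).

f g f' g

  after f: (1 2 6 3 5)
  after g: (2 5 6 7 4 3)
  after f': (1 5 2 3)(4 6 7)
  after g: (1 2 7 3 6 4 5)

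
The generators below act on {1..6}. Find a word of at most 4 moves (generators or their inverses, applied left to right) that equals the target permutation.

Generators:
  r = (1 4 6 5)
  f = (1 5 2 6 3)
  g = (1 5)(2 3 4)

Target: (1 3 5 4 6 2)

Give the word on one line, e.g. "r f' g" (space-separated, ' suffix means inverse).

f' r

  after f': (1 3 6 2 5)
  after r: (1 3 5 4 6 2)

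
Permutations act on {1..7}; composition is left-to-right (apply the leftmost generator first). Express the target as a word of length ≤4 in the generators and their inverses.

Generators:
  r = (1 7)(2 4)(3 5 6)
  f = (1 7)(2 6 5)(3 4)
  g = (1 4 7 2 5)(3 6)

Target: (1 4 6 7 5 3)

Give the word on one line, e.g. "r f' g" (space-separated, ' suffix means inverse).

f' g'

  after f': (1 7)(2 5 6)(3 4)
  after g': (1 4 6 7 5 3)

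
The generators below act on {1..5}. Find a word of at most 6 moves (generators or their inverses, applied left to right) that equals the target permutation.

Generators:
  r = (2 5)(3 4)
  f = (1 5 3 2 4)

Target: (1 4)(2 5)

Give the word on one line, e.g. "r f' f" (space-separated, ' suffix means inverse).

  after r: (2 5)(3 4)
  after f: (1 5 4 2 3)
  after r: (1 2 4 5 3)
  after f': (1 3 4)
  after r: (1 4)(2 5)

r f r f' r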